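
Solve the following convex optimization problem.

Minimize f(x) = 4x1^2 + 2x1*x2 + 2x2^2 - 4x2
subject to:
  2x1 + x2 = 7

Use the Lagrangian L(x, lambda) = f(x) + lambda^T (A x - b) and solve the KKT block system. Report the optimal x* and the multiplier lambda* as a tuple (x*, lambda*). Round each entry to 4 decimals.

Form the Lagrangian:
  L(x, lambda) = (1/2) x^T Q x + c^T x + lambda^T (A x - b)
Stationarity (grad_x L = 0): Q x + c + A^T lambda = 0.
Primal feasibility: A x = b.

This gives the KKT block system:
  [ Q   A^T ] [ x     ]   [-c ]
  [ A    0  ] [ lambda ] = [ b ]

Solving the linear system:
  x*      = (2.125, 2.75)
  lambda* = (-11.25)
  f(x*)   = 33.875

x* = (2.125, 2.75), lambda* = (-11.25)


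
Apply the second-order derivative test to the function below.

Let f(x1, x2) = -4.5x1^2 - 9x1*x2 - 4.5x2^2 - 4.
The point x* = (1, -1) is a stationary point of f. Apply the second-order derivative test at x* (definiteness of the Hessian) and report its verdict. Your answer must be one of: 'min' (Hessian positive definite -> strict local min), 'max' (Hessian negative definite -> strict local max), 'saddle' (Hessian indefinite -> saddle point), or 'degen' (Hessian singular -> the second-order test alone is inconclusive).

Compute the Hessian H = grad^2 f:
  H = [[-9, -9], [-9, -9]]
Verify stationarity: grad f(x*) = H x* + g = (0, 0).
Eigenvalues of H: -18, 0.
H has a zero eigenvalue (singular; negative semidefinite but not definite), so H is neither positive definite, negative definite, nor indefinite. The second-order test alone is inconclusive -> degen.
(Indeed, f is constant along the null direction of H through x*, so x* is not a strict local extremum.)

degen


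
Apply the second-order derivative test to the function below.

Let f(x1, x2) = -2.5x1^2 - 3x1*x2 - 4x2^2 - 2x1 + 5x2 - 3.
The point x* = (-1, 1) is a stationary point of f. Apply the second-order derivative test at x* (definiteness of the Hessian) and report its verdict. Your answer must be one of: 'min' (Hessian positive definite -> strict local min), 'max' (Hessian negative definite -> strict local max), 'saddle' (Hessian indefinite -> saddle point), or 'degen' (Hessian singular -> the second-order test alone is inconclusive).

Compute the Hessian H = grad^2 f:
  H = [[-5, -3], [-3, -8]]
Verify stationarity: grad f(x*) = H x* + g = (0, 0).
Eigenvalues of H: -9.8541, -3.1459.
Both eigenvalues < 0, so H is negative definite -> x* is a strict local max.

max


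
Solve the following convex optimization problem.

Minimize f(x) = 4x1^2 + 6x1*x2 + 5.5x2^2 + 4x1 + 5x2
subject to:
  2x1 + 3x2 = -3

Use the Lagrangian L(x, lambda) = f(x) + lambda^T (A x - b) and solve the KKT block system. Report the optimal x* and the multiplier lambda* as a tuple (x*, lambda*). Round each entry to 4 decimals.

Form the Lagrangian:
  L(x, lambda) = (1/2) x^T Q x + c^T x + lambda^T (A x - b)
Stationarity (grad_x L = 0): Q x + c + A^T lambda = 0.
Primal feasibility: A x = b.

This gives the KKT block system:
  [ Q   A^T ] [ x     ]   [-c ]
  [ A    0  ] [ lambda ] = [ b ]

Solving the linear system:
  x*      = (-0.4091, -0.7273)
  lambda* = (1.8182)
  f(x*)   = 0.0909

x* = (-0.4091, -0.7273), lambda* = (1.8182)


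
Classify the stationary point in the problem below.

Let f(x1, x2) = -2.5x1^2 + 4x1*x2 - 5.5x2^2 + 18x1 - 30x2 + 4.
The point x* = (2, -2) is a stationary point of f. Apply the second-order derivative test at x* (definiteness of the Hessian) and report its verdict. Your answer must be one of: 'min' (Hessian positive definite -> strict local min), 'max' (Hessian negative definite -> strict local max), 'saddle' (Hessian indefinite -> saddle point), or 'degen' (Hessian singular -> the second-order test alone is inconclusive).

Compute the Hessian H = grad^2 f:
  H = [[-5, 4], [4, -11]]
Verify stationarity: grad f(x*) = H x* + g = (0, 0).
Eigenvalues of H: -13, -3.
Both eigenvalues < 0, so H is negative definite -> x* is a strict local max.

max


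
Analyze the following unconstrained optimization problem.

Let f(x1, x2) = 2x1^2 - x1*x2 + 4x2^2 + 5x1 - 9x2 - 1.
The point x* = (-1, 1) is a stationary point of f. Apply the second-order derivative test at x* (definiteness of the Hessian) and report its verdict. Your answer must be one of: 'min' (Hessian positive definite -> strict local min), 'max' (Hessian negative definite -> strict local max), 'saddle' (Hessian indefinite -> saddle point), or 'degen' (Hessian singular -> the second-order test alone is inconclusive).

Compute the Hessian H = grad^2 f:
  H = [[4, -1], [-1, 8]]
Verify stationarity: grad f(x*) = H x* + g = (0, 0).
Eigenvalues of H: 3.7639, 8.2361.
Both eigenvalues > 0, so H is positive definite -> x* is a strict local min.

min


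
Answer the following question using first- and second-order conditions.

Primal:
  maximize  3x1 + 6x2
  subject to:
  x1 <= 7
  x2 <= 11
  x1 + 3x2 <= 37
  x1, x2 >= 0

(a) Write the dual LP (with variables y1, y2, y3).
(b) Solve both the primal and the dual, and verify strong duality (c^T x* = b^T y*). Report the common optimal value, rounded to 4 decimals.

The standard primal-dual pair for 'max c^T x s.t. A x <= b, x >= 0' is:
  Dual:  min b^T y  s.t.  A^T y >= c,  y >= 0.

So the dual LP is:
  minimize  7y1 + 11y2 + 37y3
  subject to:
    y1 + y3 >= 3
    y2 + 3y3 >= 6
    y1, y2, y3 >= 0

Solving the primal: x* = (7, 10).
  primal value c^T x* = 81.
Solving the dual: y* = (1, 0, 2).
  dual value b^T y* = 81.
Strong duality: c^T x* = b^T y*. Confirmed.

81


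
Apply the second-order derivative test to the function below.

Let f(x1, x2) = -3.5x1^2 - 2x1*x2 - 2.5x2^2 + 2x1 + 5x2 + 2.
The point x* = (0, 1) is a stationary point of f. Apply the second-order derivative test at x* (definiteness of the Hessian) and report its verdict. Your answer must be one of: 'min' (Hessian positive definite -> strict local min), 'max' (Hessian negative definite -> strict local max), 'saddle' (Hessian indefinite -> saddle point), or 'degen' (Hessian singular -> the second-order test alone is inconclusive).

Compute the Hessian H = grad^2 f:
  H = [[-7, -2], [-2, -5]]
Verify stationarity: grad f(x*) = H x* + g = (0, 0).
Eigenvalues of H: -8.2361, -3.7639.
Both eigenvalues < 0, so H is negative definite -> x* is a strict local max.

max


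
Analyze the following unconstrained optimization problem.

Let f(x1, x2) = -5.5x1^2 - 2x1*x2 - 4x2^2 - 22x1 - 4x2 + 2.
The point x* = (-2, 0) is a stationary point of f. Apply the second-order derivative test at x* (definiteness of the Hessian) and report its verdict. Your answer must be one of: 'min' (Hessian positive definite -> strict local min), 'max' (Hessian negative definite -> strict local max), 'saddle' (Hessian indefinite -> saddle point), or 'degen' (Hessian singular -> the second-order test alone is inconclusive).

Compute the Hessian H = grad^2 f:
  H = [[-11, -2], [-2, -8]]
Verify stationarity: grad f(x*) = H x* + g = (0, 0).
Eigenvalues of H: -12, -7.
Both eigenvalues < 0, so H is negative definite -> x* is a strict local max.

max


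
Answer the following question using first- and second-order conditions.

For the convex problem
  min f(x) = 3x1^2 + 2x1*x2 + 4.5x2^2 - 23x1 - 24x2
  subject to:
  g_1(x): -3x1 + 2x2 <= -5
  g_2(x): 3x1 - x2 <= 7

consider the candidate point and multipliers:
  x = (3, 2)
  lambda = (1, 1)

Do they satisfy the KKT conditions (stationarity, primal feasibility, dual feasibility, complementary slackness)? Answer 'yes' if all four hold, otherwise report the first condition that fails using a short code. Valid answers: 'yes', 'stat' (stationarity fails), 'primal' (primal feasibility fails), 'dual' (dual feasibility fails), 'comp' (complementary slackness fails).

Gradient of f: grad f(x) = Q x + c = (-1, 0)
Constraint values g_i(x) = a_i^T x - b_i:
  g_1((3, 2)) = 0
  g_2((3, 2)) = 0
Stationarity residual: grad f(x) + sum_i lambda_i a_i = (-1, 1)
  -> stationarity FAILS
Primal feasibility (all g_i <= 0): OK
Dual feasibility (all lambda_i >= 0): OK
Complementary slackness (lambda_i * g_i(x) = 0 for all i): OK

Verdict: the first failing condition is stationarity -> stat.

stat


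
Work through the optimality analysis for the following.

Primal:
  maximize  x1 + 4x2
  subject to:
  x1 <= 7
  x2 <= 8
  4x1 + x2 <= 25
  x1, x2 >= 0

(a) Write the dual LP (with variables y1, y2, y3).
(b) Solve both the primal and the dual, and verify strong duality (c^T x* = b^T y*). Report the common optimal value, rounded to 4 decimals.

The standard primal-dual pair for 'max c^T x s.t. A x <= b, x >= 0' is:
  Dual:  min b^T y  s.t.  A^T y >= c,  y >= 0.

So the dual LP is:
  minimize  7y1 + 8y2 + 25y3
  subject to:
    y1 + 4y3 >= 1
    y2 + y3 >= 4
    y1, y2, y3 >= 0

Solving the primal: x* = (4.25, 8).
  primal value c^T x* = 36.25.
Solving the dual: y* = (0, 3.75, 0.25).
  dual value b^T y* = 36.25.
Strong duality: c^T x* = b^T y*. Confirmed.

36.25


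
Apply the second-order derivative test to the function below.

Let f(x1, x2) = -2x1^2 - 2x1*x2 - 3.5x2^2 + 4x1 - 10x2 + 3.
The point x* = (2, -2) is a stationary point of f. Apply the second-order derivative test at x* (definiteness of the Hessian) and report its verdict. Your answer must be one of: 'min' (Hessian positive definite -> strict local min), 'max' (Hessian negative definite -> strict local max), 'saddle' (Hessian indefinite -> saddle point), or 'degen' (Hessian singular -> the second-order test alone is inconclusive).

Compute the Hessian H = grad^2 f:
  H = [[-4, -2], [-2, -7]]
Verify stationarity: grad f(x*) = H x* + g = (0, 0).
Eigenvalues of H: -8, -3.
Both eigenvalues < 0, so H is negative definite -> x* is a strict local max.

max


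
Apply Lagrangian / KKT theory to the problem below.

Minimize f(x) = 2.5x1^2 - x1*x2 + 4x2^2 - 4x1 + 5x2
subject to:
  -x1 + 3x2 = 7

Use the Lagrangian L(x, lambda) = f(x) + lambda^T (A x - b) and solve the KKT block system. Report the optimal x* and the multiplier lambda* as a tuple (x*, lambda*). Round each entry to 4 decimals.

Form the Lagrangian:
  L(x, lambda) = (1/2) x^T Q x + c^T x + lambda^T (A x - b)
Stationarity (grad_x L = 0): Q x + c + A^T lambda = 0.
Primal feasibility: A x = b.

This gives the KKT block system:
  [ Q   A^T ] [ x     ]   [-c ]
  [ A    0  ] [ lambda ] = [ b ]

Solving the linear system:
  x*      = (-0.2979, 2.234)
  lambda* = (-7.7234)
  f(x*)   = 33.2128

x* = (-0.2979, 2.234), lambda* = (-7.7234)


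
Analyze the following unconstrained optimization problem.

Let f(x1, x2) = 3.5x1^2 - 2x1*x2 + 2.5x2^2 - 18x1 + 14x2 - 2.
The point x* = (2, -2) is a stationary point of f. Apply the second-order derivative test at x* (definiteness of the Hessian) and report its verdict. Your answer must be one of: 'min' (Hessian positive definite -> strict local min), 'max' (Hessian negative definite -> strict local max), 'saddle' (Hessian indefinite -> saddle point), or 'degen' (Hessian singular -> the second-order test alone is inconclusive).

Compute the Hessian H = grad^2 f:
  H = [[7, -2], [-2, 5]]
Verify stationarity: grad f(x*) = H x* + g = (0, 0).
Eigenvalues of H: 3.7639, 8.2361.
Both eigenvalues > 0, so H is positive definite -> x* is a strict local min.

min


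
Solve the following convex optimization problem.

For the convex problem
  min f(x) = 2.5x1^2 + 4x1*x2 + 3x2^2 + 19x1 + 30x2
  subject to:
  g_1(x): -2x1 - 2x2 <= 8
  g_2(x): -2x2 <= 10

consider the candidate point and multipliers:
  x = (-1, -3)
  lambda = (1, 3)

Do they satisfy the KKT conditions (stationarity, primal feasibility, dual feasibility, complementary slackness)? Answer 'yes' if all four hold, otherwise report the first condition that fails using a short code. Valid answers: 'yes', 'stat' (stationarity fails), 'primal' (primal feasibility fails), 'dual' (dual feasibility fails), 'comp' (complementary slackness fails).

Gradient of f: grad f(x) = Q x + c = (2, 8)
Constraint values g_i(x) = a_i^T x - b_i:
  g_1((-1, -3)) = 0
  g_2((-1, -3)) = -4
Stationarity residual: grad f(x) + sum_i lambda_i a_i = (0, 0)
  -> stationarity OK
Primal feasibility (all g_i <= 0): OK
Dual feasibility (all lambda_i >= 0): OK
Complementary slackness (lambda_i * g_i(x) = 0 for all i): FAILS

Verdict: the first failing condition is complementary_slackness -> comp.

comp


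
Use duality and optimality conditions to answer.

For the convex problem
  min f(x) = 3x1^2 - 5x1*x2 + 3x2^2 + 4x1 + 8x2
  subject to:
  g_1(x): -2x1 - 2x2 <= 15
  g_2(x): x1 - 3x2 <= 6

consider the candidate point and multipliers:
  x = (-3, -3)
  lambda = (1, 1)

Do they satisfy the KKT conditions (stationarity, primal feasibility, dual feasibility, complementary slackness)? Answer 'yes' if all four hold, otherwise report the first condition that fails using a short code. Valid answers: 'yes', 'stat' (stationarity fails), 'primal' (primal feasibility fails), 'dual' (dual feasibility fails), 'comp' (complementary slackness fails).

Gradient of f: grad f(x) = Q x + c = (1, 5)
Constraint values g_i(x) = a_i^T x - b_i:
  g_1((-3, -3)) = -3
  g_2((-3, -3)) = 0
Stationarity residual: grad f(x) + sum_i lambda_i a_i = (0, 0)
  -> stationarity OK
Primal feasibility (all g_i <= 0): OK
Dual feasibility (all lambda_i >= 0): OK
Complementary slackness (lambda_i * g_i(x) = 0 for all i): FAILS

Verdict: the first failing condition is complementary_slackness -> comp.

comp


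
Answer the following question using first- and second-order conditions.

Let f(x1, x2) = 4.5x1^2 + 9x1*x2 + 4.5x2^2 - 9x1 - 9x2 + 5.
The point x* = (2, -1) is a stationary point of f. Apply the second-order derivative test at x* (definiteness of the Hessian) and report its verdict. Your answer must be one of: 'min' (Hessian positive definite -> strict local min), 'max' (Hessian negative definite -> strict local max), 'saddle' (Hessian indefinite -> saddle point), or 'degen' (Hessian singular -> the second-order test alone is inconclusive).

Compute the Hessian H = grad^2 f:
  H = [[9, 9], [9, 9]]
Verify stationarity: grad f(x*) = H x* + g = (0, 0).
Eigenvalues of H: 0, 18.
H has a zero eigenvalue (singular; positive semidefinite but not definite), so H is neither positive definite, negative definite, nor indefinite. The second-order test alone is inconclusive -> degen.
(Indeed, f is constant along the null direction of H through x*, so x* is not a strict local extremum.)

degen


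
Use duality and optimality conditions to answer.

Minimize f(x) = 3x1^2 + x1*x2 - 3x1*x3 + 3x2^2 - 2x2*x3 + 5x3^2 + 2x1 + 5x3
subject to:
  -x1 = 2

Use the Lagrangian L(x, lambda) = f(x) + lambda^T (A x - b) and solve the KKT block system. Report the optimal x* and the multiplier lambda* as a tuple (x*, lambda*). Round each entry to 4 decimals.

Form the Lagrangian:
  L(x, lambda) = (1/2) x^T Q x + c^T x + lambda^T (A x - b)
Stationarity (grad_x L = 0): Q x + c + A^T lambda = 0.
Primal feasibility: A x = b.

This gives the KKT block system:
  [ Q   A^T ] [ x     ]   [-c ]
  [ A    0  ] [ lambda ] = [ b ]

Solving the linear system:
  x*      = (-2, -0.0357, -1.1071)
  lambda* = (-6.7143)
  f(x*)   = 1.9464

x* = (-2, -0.0357, -1.1071), lambda* = (-6.7143)


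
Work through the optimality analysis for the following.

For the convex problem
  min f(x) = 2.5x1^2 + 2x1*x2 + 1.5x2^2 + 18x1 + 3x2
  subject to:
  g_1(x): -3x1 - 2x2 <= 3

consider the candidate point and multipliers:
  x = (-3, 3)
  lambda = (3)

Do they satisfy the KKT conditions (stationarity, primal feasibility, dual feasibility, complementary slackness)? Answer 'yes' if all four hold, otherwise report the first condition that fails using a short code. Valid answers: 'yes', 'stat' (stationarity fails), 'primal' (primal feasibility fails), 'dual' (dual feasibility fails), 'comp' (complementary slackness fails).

Gradient of f: grad f(x) = Q x + c = (9, 6)
Constraint values g_i(x) = a_i^T x - b_i:
  g_1((-3, 3)) = 0
Stationarity residual: grad f(x) + sum_i lambda_i a_i = (0, 0)
  -> stationarity OK
Primal feasibility (all g_i <= 0): OK
Dual feasibility (all lambda_i >= 0): OK
Complementary slackness (lambda_i * g_i(x) = 0 for all i): OK

Verdict: yes, KKT holds.

yes


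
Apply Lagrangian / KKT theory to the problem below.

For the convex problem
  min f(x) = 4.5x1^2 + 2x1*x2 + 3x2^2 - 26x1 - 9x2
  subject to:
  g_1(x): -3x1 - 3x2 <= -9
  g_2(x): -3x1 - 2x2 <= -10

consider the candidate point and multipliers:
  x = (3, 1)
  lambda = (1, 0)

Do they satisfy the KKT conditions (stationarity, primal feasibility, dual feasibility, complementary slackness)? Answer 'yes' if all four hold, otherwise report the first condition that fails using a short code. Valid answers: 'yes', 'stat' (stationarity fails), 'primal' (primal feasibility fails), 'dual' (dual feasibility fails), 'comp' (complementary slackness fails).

Gradient of f: grad f(x) = Q x + c = (3, 3)
Constraint values g_i(x) = a_i^T x - b_i:
  g_1((3, 1)) = -3
  g_2((3, 1)) = -1
Stationarity residual: grad f(x) + sum_i lambda_i a_i = (0, 0)
  -> stationarity OK
Primal feasibility (all g_i <= 0): OK
Dual feasibility (all lambda_i >= 0): OK
Complementary slackness (lambda_i * g_i(x) = 0 for all i): FAILS

Verdict: the first failing condition is complementary_slackness -> comp.

comp


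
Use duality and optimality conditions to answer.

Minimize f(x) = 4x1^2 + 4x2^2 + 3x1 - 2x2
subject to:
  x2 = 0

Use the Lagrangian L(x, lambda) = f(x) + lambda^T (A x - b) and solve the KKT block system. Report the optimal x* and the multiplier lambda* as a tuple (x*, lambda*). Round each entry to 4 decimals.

Form the Lagrangian:
  L(x, lambda) = (1/2) x^T Q x + c^T x + lambda^T (A x - b)
Stationarity (grad_x L = 0): Q x + c + A^T lambda = 0.
Primal feasibility: A x = b.

This gives the KKT block system:
  [ Q   A^T ] [ x     ]   [-c ]
  [ A    0  ] [ lambda ] = [ b ]

Solving the linear system:
  x*      = (-0.375, 0)
  lambda* = (2)
  f(x*)   = -0.5625

x* = (-0.375, 0), lambda* = (2)


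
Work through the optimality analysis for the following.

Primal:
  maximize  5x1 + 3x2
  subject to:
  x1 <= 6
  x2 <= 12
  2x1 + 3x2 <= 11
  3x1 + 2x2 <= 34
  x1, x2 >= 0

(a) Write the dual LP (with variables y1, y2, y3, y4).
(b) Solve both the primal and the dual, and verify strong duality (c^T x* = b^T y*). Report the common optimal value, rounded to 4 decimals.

The standard primal-dual pair for 'max c^T x s.t. A x <= b, x >= 0' is:
  Dual:  min b^T y  s.t.  A^T y >= c,  y >= 0.

So the dual LP is:
  minimize  6y1 + 12y2 + 11y3 + 34y4
  subject to:
    y1 + 2y3 + 3y4 >= 5
    y2 + 3y3 + 2y4 >= 3
    y1, y2, y3, y4 >= 0

Solving the primal: x* = (5.5, 0).
  primal value c^T x* = 27.5.
Solving the dual: y* = (0, 0, 2.5, 0).
  dual value b^T y* = 27.5.
Strong duality: c^T x* = b^T y*. Confirmed.

27.5


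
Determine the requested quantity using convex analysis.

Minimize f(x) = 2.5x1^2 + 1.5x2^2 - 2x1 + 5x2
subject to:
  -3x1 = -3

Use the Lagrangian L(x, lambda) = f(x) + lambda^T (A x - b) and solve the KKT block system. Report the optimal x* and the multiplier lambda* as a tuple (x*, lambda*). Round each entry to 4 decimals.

Form the Lagrangian:
  L(x, lambda) = (1/2) x^T Q x + c^T x + lambda^T (A x - b)
Stationarity (grad_x L = 0): Q x + c + A^T lambda = 0.
Primal feasibility: A x = b.

This gives the KKT block system:
  [ Q   A^T ] [ x     ]   [-c ]
  [ A    0  ] [ lambda ] = [ b ]

Solving the linear system:
  x*      = (1, -1.6667)
  lambda* = (1)
  f(x*)   = -3.6667

x* = (1, -1.6667), lambda* = (1)


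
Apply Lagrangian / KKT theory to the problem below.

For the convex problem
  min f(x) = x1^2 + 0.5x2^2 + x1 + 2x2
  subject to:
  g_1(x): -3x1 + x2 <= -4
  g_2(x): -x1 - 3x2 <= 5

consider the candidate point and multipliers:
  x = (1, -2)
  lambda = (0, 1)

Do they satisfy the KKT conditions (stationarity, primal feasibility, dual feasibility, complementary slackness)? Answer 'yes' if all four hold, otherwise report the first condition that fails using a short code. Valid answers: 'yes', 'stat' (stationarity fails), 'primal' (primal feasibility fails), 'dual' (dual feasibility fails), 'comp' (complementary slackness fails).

Gradient of f: grad f(x) = Q x + c = (3, 0)
Constraint values g_i(x) = a_i^T x - b_i:
  g_1((1, -2)) = -1
  g_2((1, -2)) = 0
Stationarity residual: grad f(x) + sum_i lambda_i a_i = (2, -3)
  -> stationarity FAILS
Primal feasibility (all g_i <= 0): OK
Dual feasibility (all lambda_i >= 0): OK
Complementary slackness (lambda_i * g_i(x) = 0 for all i): OK

Verdict: the first failing condition is stationarity -> stat.

stat


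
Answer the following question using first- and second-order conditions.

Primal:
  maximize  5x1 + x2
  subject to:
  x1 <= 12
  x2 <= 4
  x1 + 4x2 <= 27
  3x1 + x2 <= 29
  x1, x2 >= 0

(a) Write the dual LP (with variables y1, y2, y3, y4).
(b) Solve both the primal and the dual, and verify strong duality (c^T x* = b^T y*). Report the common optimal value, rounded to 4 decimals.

The standard primal-dual pair for 'max c^T x s.t. A x <= b, x >= 0' is:
  Dual:  min b^T y  s.t.  A^T y >= c,  y >= 0.

So the dual LP is:
  minimize  12y1 + 4y2 + 27y3 + 29y4
  subject to:
    y1 + y3 + 3y4 >= 5
    y2 + 4y3 + y4 >= 1
    y1, y2, y3, y4 >= 0

Solving the primal: x* = (9.6667, 0).
  primal value c^T x* = 48.3333.
Solving the dual: y* = (0, 0, 0, 1.6667).
  dual value b^T y* = 48.3333.
Strong duality: c^T x* = b^T y*. Confirmed.

48.3333


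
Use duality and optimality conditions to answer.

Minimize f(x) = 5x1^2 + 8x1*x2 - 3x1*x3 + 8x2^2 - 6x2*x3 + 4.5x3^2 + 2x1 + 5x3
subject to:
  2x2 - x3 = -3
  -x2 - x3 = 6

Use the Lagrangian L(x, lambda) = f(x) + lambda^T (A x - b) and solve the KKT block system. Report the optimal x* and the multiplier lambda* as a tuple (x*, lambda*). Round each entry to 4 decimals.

Form the Lagrangian:
  L(x, lambda) = (1/2) x^T Q x + c^T x + lambda^T (A x - b)
Stationarity (grad_x L = 0): Q x + c + A^T lambda = 0.
Primal feasibility: A x = b.

This gives the KKT block system:
  [ Q   A^T ] [ x     ]   [-c ]
  [ A    0  ] [ lambda ] = [ b ]

Solving the linear system:
  x*      = (1.3, -3, -3)
  lambda* = (3.9, -11.8)
  f(x*)   = 35.05

x* = (1.3, -3, -3), lambda* = (3.9, -11.8)


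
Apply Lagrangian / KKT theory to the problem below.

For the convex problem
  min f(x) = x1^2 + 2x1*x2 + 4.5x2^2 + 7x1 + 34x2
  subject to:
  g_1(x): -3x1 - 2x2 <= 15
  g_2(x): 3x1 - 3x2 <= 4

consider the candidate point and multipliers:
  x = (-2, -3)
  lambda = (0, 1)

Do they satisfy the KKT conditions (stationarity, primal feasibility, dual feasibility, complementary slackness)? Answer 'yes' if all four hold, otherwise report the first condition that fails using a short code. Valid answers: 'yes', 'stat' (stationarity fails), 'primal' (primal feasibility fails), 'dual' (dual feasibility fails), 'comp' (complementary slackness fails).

Gradient of f: grad f(x) = Q x + c = (-3, 3)
Constraint values g_i(x) = a_i^T x - b_i:
  g_1((-2, -3)) = -3
  g_2((-2, -3)) = -1
Stationarity residual: grad f(x) + sum_i lambda_i a_i = (0, 0)
  -> stationarity OK
Primal feasibility (all g_i <= 0): OK
Dual feasibility (all lambda_i >= 0): OK
Complementary slackness (lambda_i * g_i(x) = 0 for all i): FAILS

Verdict: the first failing condition is complementary_slackness -> comp.

comp


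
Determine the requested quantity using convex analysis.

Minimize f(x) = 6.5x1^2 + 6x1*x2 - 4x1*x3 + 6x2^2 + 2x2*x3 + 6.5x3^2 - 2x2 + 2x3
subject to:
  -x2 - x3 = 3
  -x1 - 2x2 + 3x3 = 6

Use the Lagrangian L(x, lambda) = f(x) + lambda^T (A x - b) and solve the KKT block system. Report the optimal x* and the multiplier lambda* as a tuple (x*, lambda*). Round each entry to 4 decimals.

Form the Lagrangian:
  L(x, lambda) = (1/2) x^T Q x + c^T x + lambda^T (A x - b)
Stationarity (grad_x L = 0): Q x + c + A^T lambda = 0.
Primal feasibility: A x = b.

This gives the KKT block system:
  [ Q   A^T ] [ x     ]   [-c ]
  [ A    0  ] [ lambda ] = [ b ]

Solving the linear system:
  x*      = (1.1382, -3.2276, 0.2276)
  lambda* = (-22.4878, -5.4797)
  f(x*)   = 53.626

x* = (1.1382, -3.2276, 0.2276), lambda* = (-22.4878, -5.4797)


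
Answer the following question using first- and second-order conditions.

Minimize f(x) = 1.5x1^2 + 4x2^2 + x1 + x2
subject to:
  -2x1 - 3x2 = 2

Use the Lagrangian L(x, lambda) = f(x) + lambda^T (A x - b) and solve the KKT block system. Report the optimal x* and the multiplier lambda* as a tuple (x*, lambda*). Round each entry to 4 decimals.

Form the Lagrangian:
  L(x, lambda) = (1/2) x^T Q x + c^T x + lambda^T (A x - b)
Stationarity (grad_x L = 0): Q x + c + A^T lambda = 0.
Primal feasibility: A x = b.

This gives the KKT block system:
  [ Q   A^T ] [ x     ]   [-c ]
  [ A    0  ] [ lambda ] = [ b ]

Solving the linear system:
  x*      = (-0.5932, -0.2712)
  lambda* = (-0.3898)
  f(x*)   = -0.0424

x* = (-0.5932, -0.2712), lambda* = (-0.3898)


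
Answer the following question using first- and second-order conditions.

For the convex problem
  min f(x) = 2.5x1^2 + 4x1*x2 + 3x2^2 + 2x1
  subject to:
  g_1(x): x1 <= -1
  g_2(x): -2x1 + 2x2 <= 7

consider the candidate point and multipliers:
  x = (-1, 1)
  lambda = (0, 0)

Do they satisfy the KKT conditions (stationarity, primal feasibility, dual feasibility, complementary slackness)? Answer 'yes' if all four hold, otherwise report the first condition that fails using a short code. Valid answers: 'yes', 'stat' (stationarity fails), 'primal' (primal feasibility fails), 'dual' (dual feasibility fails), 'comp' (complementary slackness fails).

Gradient of f: grad f(x) = Q x + c = (1, 2)
Constraint values g_i(x) = a_i^T x - b_i:
  g_1((-1, 1)) = 0
  g_2((-1, 1)) = -3
Stationarity residual: grad f(x) + sum_i lambda_i a_i = (1, 2)
  -> stationarity FAILS
Primal feasibility (all g_i <= 0): OK
Dual feasibility (all lambda_i >= 0): OK
Complementary slackness (lambda_i * g_i(x) = 0 for all i): OK

Verdict: the first failing condition is stationarity -> stat.

stat


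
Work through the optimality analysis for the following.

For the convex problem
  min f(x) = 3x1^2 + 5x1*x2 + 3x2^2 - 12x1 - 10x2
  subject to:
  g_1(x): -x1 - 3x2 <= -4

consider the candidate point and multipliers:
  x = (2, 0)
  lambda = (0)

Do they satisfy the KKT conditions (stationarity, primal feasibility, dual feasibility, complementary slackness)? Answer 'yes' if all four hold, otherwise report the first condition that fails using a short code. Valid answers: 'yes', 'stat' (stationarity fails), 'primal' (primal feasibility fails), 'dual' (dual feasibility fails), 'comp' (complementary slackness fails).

Gradient of f: grad f(x) = Q x + c = (0, 0)
Constraint values g_i(x) = a_i^T x - b_i:
  g_1((2, 0)) = 2
Stationarity residual: grad f(x) + sum_i lambda_i a_i = (0, 0)
  -> stationarity OK
Primal feasibility (all g_i <= 0): FAILS
Dual feasibility (all lambda_i >= 0): OK
Complementary slackness (lambda_i * g_i(x) = 0 for all i): OK

Verdict: the first failing condition is primal_feasibility -> primal.

primal


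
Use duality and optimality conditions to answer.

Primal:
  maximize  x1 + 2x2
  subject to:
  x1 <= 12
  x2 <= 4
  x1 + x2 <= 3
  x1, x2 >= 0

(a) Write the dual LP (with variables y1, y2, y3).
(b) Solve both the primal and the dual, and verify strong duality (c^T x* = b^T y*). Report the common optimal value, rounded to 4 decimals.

The standard primal-dual pair for 'max c^T x s.t. A x <= b, x >= 0' is:
  Dual:  min b^T y  s.t.  A^T y >= c,  y >= 0.

So the dual LP is:
  minimize  12y1 + 4y2 + 3y3
  subject to:
    y1 + y3 >= 1
    y2 + y3 >= 2
    y1, y2, y3 >= 0

Solving the primal: x* = (0, 3).
  primal value c^T x* = 6.
Solving the dual: y* = (0, 0, 2).
  dual value b^T y* = 6.
Strong duality: c^T x* = b^T y*. Confirmed.

6


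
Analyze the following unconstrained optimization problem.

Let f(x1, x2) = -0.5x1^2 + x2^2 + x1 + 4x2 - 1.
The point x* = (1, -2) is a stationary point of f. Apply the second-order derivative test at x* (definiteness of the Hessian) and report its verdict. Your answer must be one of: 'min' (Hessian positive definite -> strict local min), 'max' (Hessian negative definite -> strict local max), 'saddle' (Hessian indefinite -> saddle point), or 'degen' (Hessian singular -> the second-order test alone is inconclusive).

Compute the Hessian H = grad^2 f:
  H = [[-1, 0], [0, 2]]
Verify stationarity: grad f(x*) = H x* + g = (0, 0).
Eigenvalues of H: -1, 2.
Eigenvalues have mixed signs, so H is indefinite -> x* is a saddle point.

saddle


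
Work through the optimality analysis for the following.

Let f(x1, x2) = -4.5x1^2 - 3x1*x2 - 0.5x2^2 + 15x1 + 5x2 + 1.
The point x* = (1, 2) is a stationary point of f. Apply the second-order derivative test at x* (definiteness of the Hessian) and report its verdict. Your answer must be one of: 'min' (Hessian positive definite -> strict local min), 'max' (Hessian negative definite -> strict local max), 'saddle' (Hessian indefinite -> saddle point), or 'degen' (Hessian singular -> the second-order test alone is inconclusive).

Compute the Hessian H = grad^2 f:
  H = [[-9, -3], [-3, -1]]
Verify stationarity: grad f(x*) = H x* + g = (0, 0).
Eigenvalues of H: -10, 0.
H has a zero eigenvalue (singular; negative semidefinite but not definite), so H is neither positive definite, negative definite, nor indefinite. The second-order test alone is inconclusive -> degen.
(Indeed, f is constant along the null direction of H through x*, so x* is not a strict local extremum.)

degen


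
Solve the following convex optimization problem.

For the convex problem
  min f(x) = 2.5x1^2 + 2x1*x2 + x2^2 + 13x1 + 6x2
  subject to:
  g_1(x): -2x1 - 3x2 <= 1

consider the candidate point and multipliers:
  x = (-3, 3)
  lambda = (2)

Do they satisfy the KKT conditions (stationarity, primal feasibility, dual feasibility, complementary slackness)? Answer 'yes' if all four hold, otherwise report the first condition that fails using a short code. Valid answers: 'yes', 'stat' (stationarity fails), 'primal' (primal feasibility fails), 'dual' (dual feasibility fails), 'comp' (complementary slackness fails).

Gradient of f: grad f(x) = Q x + c = (4, 6)
Constraint values g_i(x) = a_i^T x - b_i:
  g_1((-3, 3)) = -4
Stationarity residual: grad f(x) + sum_i lambda_i a_i = (0, 0)
  -> stationarity OK
Primal feasibility (all g_i <= 0): OK
Dual feasibility (all lambda_i >= 0): OK
Complementary slackness (lambda_i * g_i(x) = 0 for all i): FAILS

Verdict: the first failing condition is complementary_slackness -> comp.

comp


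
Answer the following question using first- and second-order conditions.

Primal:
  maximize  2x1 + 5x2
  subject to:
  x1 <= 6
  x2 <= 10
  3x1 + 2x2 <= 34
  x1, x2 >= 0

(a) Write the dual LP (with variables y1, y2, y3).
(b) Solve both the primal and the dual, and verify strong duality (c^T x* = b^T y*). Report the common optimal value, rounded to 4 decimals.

The standard primal-dual pair for 'max c^T x s.t. A x <= b, x >= 0' is:
  Dual:  min b^T y  s.t.  A^T y >= c,  y >= 0.

So the dual LP is:
  minimize  6y1 + 10y2 + 34y3
  subject to:
    y1 + 3y3 >= 2
    y2 + 2y3 >= 5
    y1, y2, y3 >= 0

Solving the primal: x* = (4.6667, 10).
  primal value c^T x* = 59.3333.
Solving the dual: y* = (0, 3.6667, 0.6667).
  dual value b^T y* = 59.3333.
Strong duality: c^T x* = b^T y*. Confirmed.

59.3333


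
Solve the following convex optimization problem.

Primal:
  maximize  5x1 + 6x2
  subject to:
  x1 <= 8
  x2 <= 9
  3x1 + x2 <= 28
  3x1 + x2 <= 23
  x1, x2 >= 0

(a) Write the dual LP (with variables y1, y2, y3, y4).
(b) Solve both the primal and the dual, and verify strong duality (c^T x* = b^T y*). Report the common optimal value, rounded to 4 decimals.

The standard primal-dual pair for 'max c^T x s.t. A x <= b, x >= 0' is:
  Dual:  min b^T y  s.t.  A^T y >= c,  y >= 0.

So the dual LP is:
  minimize  8y1 + 9y2 + 28y3 + 23y4
  subject to:
    y1 + 3y3 + 3y4 >= 5
    y2 + y3 + y4 >= 6
    y1, y2, y3, y4 >= 0

Solving the primal: x* = (4.6667, 9).
  primal value c^T x* = 77.3333.
Solving the dual: y* = (0, 4.3333, 0, 1.6667).
  dual value b^T y* = 77.3333.
Strong duality: c^T x* = b^T y*. Confirmed.

77.3333


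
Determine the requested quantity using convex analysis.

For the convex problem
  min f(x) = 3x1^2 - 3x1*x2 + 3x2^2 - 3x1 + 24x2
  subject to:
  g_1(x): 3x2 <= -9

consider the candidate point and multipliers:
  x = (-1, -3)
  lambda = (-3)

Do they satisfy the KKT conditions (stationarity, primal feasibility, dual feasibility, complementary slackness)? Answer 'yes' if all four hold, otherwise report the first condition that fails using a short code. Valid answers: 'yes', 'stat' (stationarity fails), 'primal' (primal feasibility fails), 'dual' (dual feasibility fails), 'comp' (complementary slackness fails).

Gradient of f: grad f(x) = Q x + c = (0, 9)
Constraint values g_i(x) = a_i^T x - b_i:
  g_1((-1, -3)) = 0
Stationarity residual: grad f(x) + sum_i lambda_i a_i = (0, 0)
  -> stationarity OK
Primal feasibility (all g_i <= 0): OK
Dual feasibility (all lambda_i >= 0): FAILS
Complementary slackness (lambda_i * g_i(x) = 0 for all i): OK

Verdict: the first failing condition is dual_feasibility -> dual.

dual


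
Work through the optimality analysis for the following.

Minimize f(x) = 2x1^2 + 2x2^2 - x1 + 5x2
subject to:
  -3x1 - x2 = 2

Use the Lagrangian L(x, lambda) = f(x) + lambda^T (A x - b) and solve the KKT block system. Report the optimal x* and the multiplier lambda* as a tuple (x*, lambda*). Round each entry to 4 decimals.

Form the Lagrangian:
  L(x, lambda) = (1/2) x^T Q x + c^T x + lambda^T (A x - b)
Stationarity (grad_x L = 0): Q x + c + A^T lambda = 0.
Primal feasibility: A x = b.

This gives the KKT block system:
  [ Q   A^T ] [ x     ]   [-c ]
  [ A    0  ] [ lambda ] = [ b ]

Solving the linear system:
  x*      = (-0.2, -1.4)
  lambda* = (-0.6)
  f(x*)   = -2.8

x* = (-0.2, -1.4), lambda* = (-0.6)


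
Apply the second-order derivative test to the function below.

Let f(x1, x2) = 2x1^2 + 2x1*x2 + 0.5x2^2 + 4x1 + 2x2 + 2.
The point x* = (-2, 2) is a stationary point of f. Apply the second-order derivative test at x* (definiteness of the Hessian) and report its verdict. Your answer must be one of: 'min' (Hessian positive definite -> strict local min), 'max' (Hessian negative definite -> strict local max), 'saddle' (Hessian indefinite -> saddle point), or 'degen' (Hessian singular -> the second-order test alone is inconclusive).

Compute the Hessian H = grad^2 f:
  H = [[4, 2], [2, 1]]
Verify stationarity: grad f(x*) = H x* + g = (0, 0).
Eigenvalues of H: 0, 5.
H has a zero eigenvalue (singular; positive semidefinite but not definite), so H is neither positive definite, negative definite, nor indefinite. The second-order test alone is inconclusive -> degen.
(Indeed, f is constant along the null direction of H through x*, so x* is not a strict local extremum.)

degen


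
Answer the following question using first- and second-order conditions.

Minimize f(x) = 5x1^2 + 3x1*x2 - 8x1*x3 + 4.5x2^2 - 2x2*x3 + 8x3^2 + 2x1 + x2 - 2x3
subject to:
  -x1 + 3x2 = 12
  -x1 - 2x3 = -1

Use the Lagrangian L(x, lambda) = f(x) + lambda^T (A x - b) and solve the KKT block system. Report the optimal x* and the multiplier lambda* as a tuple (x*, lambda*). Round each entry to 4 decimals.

Form the Lagrangian:
  L(x, lambda) = (1/2) x^T Q x + c^T x + lambda^T (A x - b)
Stationarity (grad_x L = 0): Q x + c + A^T lambda = 0.
Primal feasibility: A x = b.

This gives the KKT block system:
  [ Q   A^T ] [ x     ]   [-c ]
  [ A    0  ] [ lambda ] = [ b ]

Solving the linear system:
  x*      = (-0.8961, 3.7013, 0.9481)
  lambda* = (-9.9091, 6.4675)
  f(x*)   = 62.6948

x* = (-0.8961, 3.7013, 0.9481), lambda* = (-9.9091, 6.4675)


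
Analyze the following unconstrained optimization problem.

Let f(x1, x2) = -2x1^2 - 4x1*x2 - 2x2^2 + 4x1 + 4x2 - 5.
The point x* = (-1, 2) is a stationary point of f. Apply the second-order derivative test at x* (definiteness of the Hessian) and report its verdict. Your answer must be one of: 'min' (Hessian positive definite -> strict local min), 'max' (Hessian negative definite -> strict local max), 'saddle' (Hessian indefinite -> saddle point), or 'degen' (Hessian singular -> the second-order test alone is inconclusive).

Compute the Hessian H = grad^2 f:
  H = [[-4, -4], [-4, -4]]
Verify stationarity: grad f(x*) = H x* + g = (0, 0).
Eigenvalues of H: -8, 0.
H has a zero eigenvalue (singular; negative semidefinite but not definite), so H is neither positive definite, negative definite, nor indefinite. The second-order test alone is inconclusive -> degen.
(Indeed, f is constant along the null direction of H through x*, so x* is not a strict local extremum.)

degen


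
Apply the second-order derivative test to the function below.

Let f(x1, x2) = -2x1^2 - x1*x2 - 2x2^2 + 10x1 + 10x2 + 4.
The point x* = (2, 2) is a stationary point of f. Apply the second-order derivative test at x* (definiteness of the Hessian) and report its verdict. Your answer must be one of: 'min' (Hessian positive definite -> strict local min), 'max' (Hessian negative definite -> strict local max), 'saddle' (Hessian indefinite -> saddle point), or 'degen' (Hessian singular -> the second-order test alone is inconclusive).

Compute the Hessian H = grad^2 f:
  H = [[-4, -1], [-1, -4]]
Verify stationarity: grad f(x*) = H x* + g = (0, 0).
Eigenvalues of H: -5, -3.
Both eigenvalues < 0, so H is negative definite -> x* is a strict local max.

max


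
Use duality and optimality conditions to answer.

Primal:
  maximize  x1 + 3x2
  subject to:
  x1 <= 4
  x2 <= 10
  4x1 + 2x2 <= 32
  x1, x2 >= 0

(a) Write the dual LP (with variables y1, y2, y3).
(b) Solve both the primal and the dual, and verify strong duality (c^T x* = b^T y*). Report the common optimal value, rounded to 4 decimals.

The standard primal-dual pair for 'max c^T x s.t. A x <= b, x >= 0' is:
  Dual:  min b^T y  s.t.  A^T y >= c,  y >= 0.

So the dual LP is:
  minimize  4y1 + 10y2 + 32y3
  subject to:
    y1 + 4y3 >= 1
    y2 + 2y3 >= 3
    y1, y2, y3 >= 0

Solving the primal: x* = (3, 10).
  primal value c^T x* = 33.
Solving the dual: y* = (0, 2.5, 0.25).
  dual value b^T y* = 33.
Strong duality: c^T x* = b^T y*. Confirmed.

33


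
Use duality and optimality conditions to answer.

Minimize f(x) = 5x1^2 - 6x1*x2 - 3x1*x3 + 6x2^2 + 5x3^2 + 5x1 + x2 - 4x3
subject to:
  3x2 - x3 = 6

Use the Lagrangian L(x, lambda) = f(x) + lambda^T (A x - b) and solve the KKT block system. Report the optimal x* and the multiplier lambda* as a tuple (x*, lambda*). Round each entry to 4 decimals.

Form the Lagrangian:
  L(x, lambda) = (1/2) x^T Q x + c^T x + lambda^T (A x - b)
Stationarity (grad_x L = 0): Q x + c + A^T lambda = 0.
Primal feasibility: A x = b.

This gives the KKT block system:
  [ Q   A^T ] [ x     ]   [-c ]
  [ A    0  ] [ lambda ] = [ b ]

Solving the linear system:
  x*      = (0.6528, 1.9686, -0.0943)
  lambda* = (-6.9019)
  f(x*)   = 23.5107

x* = (0.6528, 1.9686, -0.0943), lambda* = (-6.9019)


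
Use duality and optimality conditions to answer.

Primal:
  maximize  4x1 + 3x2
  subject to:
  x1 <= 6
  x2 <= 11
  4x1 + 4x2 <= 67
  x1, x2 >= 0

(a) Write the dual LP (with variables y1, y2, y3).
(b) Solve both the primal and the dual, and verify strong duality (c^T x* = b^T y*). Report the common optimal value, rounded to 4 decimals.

The standard primal-dual pair for 'max c^T x s.t. A x <= b, x >= 0' is:
  Dual:  min b^T y  s.t.  A^T y >= c,  y >= 0.

So the dual LP is:
  minimize  6y1 + 11y2 + 67y3
  subject to:
    y1 + 4y3 >= 4
    y2 + 4y3 >= 3
    y1, y2, y3 >= 0

Solving the primal: x* = (6, 10.75).
  primal value c^T x* = 56.25.
Solving the dual: y* = (1, 0, 0.75).
  dual value b^T y* = 56.25.
Strong duality: c^T x* = b^T y*. Confirmed.

56.25


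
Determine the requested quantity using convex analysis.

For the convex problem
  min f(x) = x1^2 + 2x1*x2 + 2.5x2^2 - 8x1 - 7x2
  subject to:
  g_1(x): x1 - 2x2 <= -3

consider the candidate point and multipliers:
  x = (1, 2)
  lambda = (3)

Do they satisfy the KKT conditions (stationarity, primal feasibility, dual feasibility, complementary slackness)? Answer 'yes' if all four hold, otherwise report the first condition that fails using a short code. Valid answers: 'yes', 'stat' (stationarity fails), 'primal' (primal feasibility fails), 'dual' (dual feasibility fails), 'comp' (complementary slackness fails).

Gradient of f: grad f(x) = Q x + c = (-2, 5)
Constraint values g_i(x) = a_i^T x - b_i:
  g_1((1, 2)) = 0
Stationarity residual: grad f(x) + sum_i lambda_i a_i = (1, -1)
  -> stationarity FAILS
Primal feasibility (all g_i <= 0): OK
Dual feasibility (all lambda_i >= 0): OK
Complementary slackness (lambda_i * g_i(x) = 0 for all i): OK

Verdict: the first failing condition is stationarity -> stat.

stat
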